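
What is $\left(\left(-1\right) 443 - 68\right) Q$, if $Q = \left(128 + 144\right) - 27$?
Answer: $-125195$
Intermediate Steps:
$Q = 245$ ($Q = 272 - 27 = 245$)
$\left(\left(-1\right) 443 - 68\right) Q = \left(\left(-1\right) 443 - 68\right) 245 = \left(-443 - 68\right) 245 = \left(-511\right) 245 = -125195$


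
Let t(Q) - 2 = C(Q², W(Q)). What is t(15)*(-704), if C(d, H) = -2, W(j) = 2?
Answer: 0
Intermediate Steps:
t(Q) = 0 (t(Q) = 2 - 2 = 0)
t(15)*(-704) = 0*(-704) = 0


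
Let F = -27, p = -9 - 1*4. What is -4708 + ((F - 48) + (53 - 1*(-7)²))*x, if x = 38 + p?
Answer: -6483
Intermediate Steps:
p = -13 (p = -9 - 4 = -13)
x = 25 (x = 38 - 13 = 25)
-4708 + ((F - 48) + (53 - 1*(-7)²))*x = -4708 + ((-27 - 48) + (53 - 1*(-7)²))*25 = -4708 + (-75 + (53 - 1*49))*25 = -4708 + (-75 + (53 - 49))*25 = -4708 + (-75 + 4)*25 = -4708 - 71*25 = -4708 - 1775 = -6483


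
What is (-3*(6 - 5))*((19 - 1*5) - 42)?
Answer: 84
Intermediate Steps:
(-3*(6 - 5))*((19 - 1*5) - 42) = (-3*1)*((19 - 5) - 42) = -3*(14 - 42) = -3*(-28) = 84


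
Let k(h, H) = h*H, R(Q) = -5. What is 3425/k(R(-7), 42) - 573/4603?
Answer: -3177121/193326 ≈ -16.434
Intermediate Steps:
k(h, H) = H*h
3425/k(R(-7), 42) - 573/4603 = 3425/((42*(-5))) - 573/4603 = 3425/(-210) - 573*1/4603 = 3425*(-1/210) - 573/4603 = -685/42 - 573/4603 = -3177121/193326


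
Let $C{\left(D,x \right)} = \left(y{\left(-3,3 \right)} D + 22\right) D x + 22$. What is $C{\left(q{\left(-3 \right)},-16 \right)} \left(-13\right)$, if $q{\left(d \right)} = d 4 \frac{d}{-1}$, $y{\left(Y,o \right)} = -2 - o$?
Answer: $-1512862$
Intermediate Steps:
$q{\left(d \right)} = - 4 d^{2}$ ($q{\left(d \right)} = 4 d d \left(-1\right) = 4 d \left(- d\right) = - 4 d^{2}$)
$C{\left(D,x \right)} = 22 + D x \left(22 - 5 D\right)$ ($C{\left(D,x \right)} = \left(\left(-2 - 3\right) D + 22\right) D x + 22 = \left(- 5 D + 22\right) D x + 22 = \left(22 - 5 D\right) D x + 22 = D \left(22 - 5 D\right) x + 22 = D x \left(22 - 5 D\right) + 22 = 22 + D x \left(22 - 5 D\right)$)
$C{\left(q{\left(-3 \right)},-16 \right)} \left(-13\right) = \left(22 - - 80 \left(- 4 \left(-3\right)^{2}\right)^{2} + 22 \left(- 4 \left(-3\right)^{2}\right) \left(-16\right)\right) \left(-13\right) = \left(22 - - 80 \left(\left(-4\right) 9\right)^{2} + 22 \left(\left(-4\right) 9\right) \left(-16\right)\right) \left(-13\right) = \left(22 - - 80 \left(-36\right)^{2} + 22 \left(-36\right) \left(-16\right)\right) \left(-13\right) = \left(22 - \left(-80\right) 1296 + 12672\right) \left(-13\right) = \left(22 + 103680 + 12672\right) \left(-13\right) = 116374 \left(-13\right) = -1512862$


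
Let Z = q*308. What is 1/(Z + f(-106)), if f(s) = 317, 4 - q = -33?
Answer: 1/11713 ≈ 8.5375e-5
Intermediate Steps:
q = 37 (q = 4 - 1*(-33) = 4 + 33 = 37)
Z = 11396 (Z = 37*308 = 11396)
1/(Z + f(-106)) = 1/(11396 + 317) = 1/11713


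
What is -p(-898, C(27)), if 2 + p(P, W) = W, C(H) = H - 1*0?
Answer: -25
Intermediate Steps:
C(H) = H (C(H) = H + 0 = H)
p(P, W) = -2 + W
-p(-898, C(27)) = -(-2 + 27) = -1*25 = -25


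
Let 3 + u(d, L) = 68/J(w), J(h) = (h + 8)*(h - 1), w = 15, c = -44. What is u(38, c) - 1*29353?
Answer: -4726282/161 ≈ -29356.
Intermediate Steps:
J(h) = (-1 + h)*(8 + h) (J(h) = (8 + h)*(-1 + h) = (-1 + h)*(8 + h))
u(d, L) = -449/161 (u(d, L) = -3 + 68/(-8 + 15² + 7*15) = -3 + 68/(-8 + 225 + 105) = -3 + 68/322 = -3 + 68*(1/322) = -3 + 34/161 = -449/161)
u(38, c) - 1*29353 = -449/161 - 1*29353 = -449/161 - 29353 = -4726282/161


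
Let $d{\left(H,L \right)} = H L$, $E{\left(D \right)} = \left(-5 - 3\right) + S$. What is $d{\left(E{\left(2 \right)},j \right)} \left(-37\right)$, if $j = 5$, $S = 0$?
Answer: $1480$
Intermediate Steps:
$E{\left(D \right)} = -8$ ($E{\left(D \right)} = \left(-5 - 3\right) + 0 = -8 + 0 = -8$)
$d{\left(E{\left(2 \right)},j \right)} \left(-37\right) = \left(-8\right) 5 \left(-37\right) = \left(-40\right) \left(-37\right) = 1480$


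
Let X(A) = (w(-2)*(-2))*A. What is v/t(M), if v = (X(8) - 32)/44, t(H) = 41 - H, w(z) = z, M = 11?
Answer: 0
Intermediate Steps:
X(A) = 4*A (X(A) = (-2*(-2))*A = 4*A)
v = 0 (v = (4*8 - 32)/44 = (32 - 32)*(1/44) = 0*(1/44) = 0)
v/t(M) = 0/(41 - 1*11) = 0/(41 - 11) = 0/30 = 0*(1/30) = 0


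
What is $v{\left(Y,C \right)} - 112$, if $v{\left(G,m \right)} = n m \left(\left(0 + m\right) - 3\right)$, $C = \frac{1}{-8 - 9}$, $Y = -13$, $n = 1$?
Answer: $- \frac{32316}{289} \approx -111.82$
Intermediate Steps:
$C = - \frac{1}{17}$ ($C = \frac{1}{-17} = - \frac{1}{17} \approx -0.058824$)
$v{\left(G,m \right)} = m \left(-3 + m\right)$ ($v{\left(G,m \right)} = 1 m \left(\left(0 + m\right) - 3\right) = m \left(m - 3\right) = m \left(-3 + m\right)$)
$v{\left(Y,C \right)} - 112 = - \frac{-3 - \frac{1}{17}}{17} - 112 = \left(- \frac{1}{17}\right) \left(- \frac{52}{17}\right) - 112 = \frac{52}{289} - 112 = - \frac{32316}{289}$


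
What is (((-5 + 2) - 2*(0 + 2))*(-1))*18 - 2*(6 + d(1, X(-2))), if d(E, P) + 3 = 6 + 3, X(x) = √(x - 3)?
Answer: 102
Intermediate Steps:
X(x) = √(-3 + x)
d(E, P) = 6 (d(E, P) = -3 + (6 + 3) = -3 + 9 = 6)
(((-5 + 2) - 2*(0 + 2))*(-1))*18 - 2*(6 + d(1, X(-2))) = (((-5 + 2) - 2*(0 + 2))*(-1))*18 - 2*(6 + 6) = ((-3 - 2*2)*(-1))*18 - 2*12 = ((-3 - 4)*(-1))*18 - 24 = -7*(-1)*18 - 24 = 7*18 - 24 = 126 - 24 = 102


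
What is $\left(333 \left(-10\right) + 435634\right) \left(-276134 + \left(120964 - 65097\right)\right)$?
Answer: $-95222305168$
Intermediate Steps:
$\left(333 \left(-10\right) + 435634\right) \left(-276134 + \left(120964 - 65097\right)\right) = \left(-3330 + 435634\right) \left(-276134 + 55867\right) = 432304 \left(-220267\right) = -95222305168$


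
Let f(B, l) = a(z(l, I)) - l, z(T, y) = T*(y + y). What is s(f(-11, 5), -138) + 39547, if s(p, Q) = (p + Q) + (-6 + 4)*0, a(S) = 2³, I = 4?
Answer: 39412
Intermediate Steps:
z(T, y) = 2*T*y (z(T, y) = T*(2*y) = 2*T*y)
a(S) = 8
f(B, l) = 8 - l
s(p, Q) = Q + p (s(p, Q) = (Q + p) - 2*0 = (Q + p) + 0 = Q + p)
s(f(-11, 5), -138) + 39547 = (-138 + (8 - 1*5)) + 39547 = (-138 + (8 - 5)) + 39547 = (-138 + 3) + 39547 = -135 + 39547 = 39412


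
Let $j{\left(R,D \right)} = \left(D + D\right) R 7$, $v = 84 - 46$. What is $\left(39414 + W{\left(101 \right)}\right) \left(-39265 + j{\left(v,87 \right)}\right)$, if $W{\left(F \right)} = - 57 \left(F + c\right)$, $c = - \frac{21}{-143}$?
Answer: $\frac{33773701326}{143} \approx 2.3618 \cdot 10^{8}$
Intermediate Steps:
$c = \frac{21}{143}$ ($c = \left(-21\right) \left(- \frac{1}{143}\right) = \frac{21}{143} \approx 0.14685$)
$v = 38$ ($v = 84 - 46 = 38$)
$j{\left(R,D \right)} = 14 D R$ ($j{\left(R,D \right)} = 2 D R 7 = 14 D R$)
$W{\left(F \right)} = - \frac{1197}{143} - 57 F$ ($W{\left(F \right)} = - 57 \left(F + \frac{21}{143}\right) = - 57 \left(\frac{21}{143} + F\right) = - \frac{1197}{143} - 57 F$)
$\left(39414 + W{\left(101 \right)}\right) \left(-39265 + j{\left(v,87 \right)}\right) = \left(39414 - \frac{824448}{143}\right) \left(-39265 + 14 \cdot 87 \cdot 38\right) = \left(39414 - \frac{824448}{143}\right) \left(-39265 + 46284\right) = \left(39414 - \frac{824448}{143}\right) 7019 = \frac{4811754}{143} \cdot 7019 = \frac{33773701326}{143}$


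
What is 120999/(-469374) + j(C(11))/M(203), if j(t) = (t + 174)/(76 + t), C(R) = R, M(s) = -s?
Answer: -741265843/2763204738 ≈ -0.26826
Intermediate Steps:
j(t) = (174 + t)/(76 + t)
120999/(-469374) + j(C(11))/M(203) = 120999/(-469374) + ((174 + 11)/(76 + 11))/((-1*203)) = 120999*(-1/469374) + (185/87)/(-203) = -40333/156458 + ((1/87)*185)*(-1/203) = -40333/156458 + (185/87)*(-1/203) = -40333/156458 - 185/17661 = -741265843/2763204738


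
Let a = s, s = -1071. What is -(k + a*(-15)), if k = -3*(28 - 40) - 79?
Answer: -16022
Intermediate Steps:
k = -43 (k = -3*(-12) - 79 = 36 - 79 = -43)
a = -1071
-(k + a*(-15)) = -(-43 - 1071*(-15)) = -(-43 + 16065) = -1*16022 = -16022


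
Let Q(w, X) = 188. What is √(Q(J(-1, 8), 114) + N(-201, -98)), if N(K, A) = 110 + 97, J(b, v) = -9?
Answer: √395 ≈ 19.875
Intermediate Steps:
N(K, A) = 207
√(Q(J(-1, 8), 114) + N(-201, -98)) = √(188 + 207) = √395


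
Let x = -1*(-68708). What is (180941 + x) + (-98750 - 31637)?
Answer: 119262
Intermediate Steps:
x = 68708
(180941 + x) + (-98750 - 31637) = (180941 + 68708) + (-98750 - 31637) = 249649 - 130387 = 119262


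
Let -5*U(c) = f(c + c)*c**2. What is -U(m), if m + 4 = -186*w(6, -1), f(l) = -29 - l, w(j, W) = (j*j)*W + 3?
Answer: -462686380932/5 ≈ -9.2537e+10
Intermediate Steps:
w(j, W) = 3 + W*j**2 (w(j, W) = j**2*W + 3 = W*j**2 + 3 = 3 + W*j**2)
m = 6134 (m = -4 - 186*(3 - 1*6**2) = -4 - 186*(3 - 1*36) = -4 - 186*(3 - 36) = -4 - 186*(-33) = -4 + 6138 = 6134)
U(c) = -c**2*(-29 - 2*c)/5 (U(c) = -(-29 - (c + c))*c**2/5 = -(-29 - 2*c)*c**2/5 = -c**2*(-29 - 2*c)/5)
-U(m) = -6134**2*(29 + 2*6134)/5 = -37625956*(29 + 12268)/5 = -37625956*12297/5 = -1*462686380932/5 = -462686380932/5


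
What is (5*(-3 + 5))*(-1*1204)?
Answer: -12040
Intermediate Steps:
(5*(-3 + 5))*(-1*1204) = (5*2)*(-1204) = 10*(-1204) = -12040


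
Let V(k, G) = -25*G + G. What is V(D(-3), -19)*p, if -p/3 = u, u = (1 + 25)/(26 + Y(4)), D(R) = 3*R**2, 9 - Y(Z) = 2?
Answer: -11856/11 ≈ -1077.8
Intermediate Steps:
Y(Z) = 7 (Y(Z) = 9 - 1*2 = 9 - 2 = 7)
V(k, G) = -24*G
u = 26/33 (u = (1 + 25)/(26 + 7) = 26/33 ≈ 0.78788)
p = -26/11 (p = -3*26/33 = -26/11 ≈ -2.3636)
V(D(-3), -19)*p = -24*(-19)*(-26/11) = 456*(-26/11) = -11856/11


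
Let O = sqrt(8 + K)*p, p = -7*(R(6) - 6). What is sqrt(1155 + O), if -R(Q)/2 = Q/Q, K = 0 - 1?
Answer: sqrt(1155 + 56*sqrt(7)) ≈ 36.099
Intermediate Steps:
K = -1
R(Q) = -2 (R(Q) = -2*Q/Q = -2*1 = -2)
p = 56 (p = -7*(-2 - 6) = -7*(-8) = 56)
O = 56*sqrt(7) (O = sqrt(8 - 1)*56 = sqrt(7)*56 = 56*sqrt(7) ≈ 148.16)
sqrt(1155 + O) = sqrt(1155 + 56*sqrt(7))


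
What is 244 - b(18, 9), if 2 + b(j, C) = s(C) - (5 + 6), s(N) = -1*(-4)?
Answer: 253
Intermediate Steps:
s(N) = 4
b(j, C) = -9 (b(j, C) = -2 + (4 - (5 + 6)) = -2 + (4 - 1*11) = -2 + (4 - 11) = -2 - 7 = -9)
244 - b(18, 9) = 244 - 1*(-9) = 244 + 9 = 253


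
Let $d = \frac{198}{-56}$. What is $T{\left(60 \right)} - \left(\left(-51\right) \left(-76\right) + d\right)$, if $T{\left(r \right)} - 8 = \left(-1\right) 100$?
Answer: $- \frac{111005}{28} \approx -3964.5$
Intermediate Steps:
$T{\left(r \right)} = -92$ ($T{\left(r \right)} = 8 - 100 = -92$)
$d = - \frac{99}{28}$ ($d = 198 \left(- \frac{1}{56}\right) = - \frac{99}{28} \approx -3.5357$)
$T{\left(60 \right)} - \left(\left(-51\right) \left(-76\right) + d\right) = -92 - \left(\left(-51\right) \left(-76\right) - \frac{99}{28}\right) = -92 - \left(3876 - \frac{99}{28}\right) = -92 - \frac{108429}{28} = - \frac{111005}{28}$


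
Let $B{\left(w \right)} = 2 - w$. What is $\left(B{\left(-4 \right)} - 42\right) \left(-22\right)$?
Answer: $792$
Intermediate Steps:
$\left(B{\left(-4 \right)} - 42\right) \left(-22\right) = \left(\left(2 - -4\right) - 42\right) \left(-22\right) = \left(\left(2 + 4\right) - 42\right) \left(-22\right) = \left(6 - 42\right) \left(-22\right) = \left(-36\right) \left(-22\right) = 792$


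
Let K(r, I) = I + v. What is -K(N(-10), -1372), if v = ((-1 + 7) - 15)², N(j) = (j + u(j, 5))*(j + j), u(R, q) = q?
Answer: 1291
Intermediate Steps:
N(j) = 2*j*(5 + j) (N(j) = (j + 5)*(j + j) = (5 + j)*(2*j) = 2*j*(5 + j))
v = 81 (v = (6 - 15)² = (-9)² = 81)
K(r, I) = 81 + I (K(r, I) = I + 81 = 81 + I)
-K(N(-10), -1372) = -(81 - 1372) = -1*(-1291) = 1291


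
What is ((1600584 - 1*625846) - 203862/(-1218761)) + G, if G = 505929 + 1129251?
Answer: 3180866475460/1218761 ≈ 2.6099e+6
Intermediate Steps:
G = 1635180
((1600584 - 1*625846) - 203862/(-1218761)) + G = ((1600584 - 1*625846) - 203862/(-1218761)) + 1635180 = ((1600584 - 625846) - 203862*(-1/1218761)) + 1635180 = (974738 + 203862/1218761) + 1635180 = 1187972863480/1218761 + 1635180 = 3180866475460/1218761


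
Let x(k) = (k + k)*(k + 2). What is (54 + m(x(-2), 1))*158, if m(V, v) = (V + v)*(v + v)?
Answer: 8848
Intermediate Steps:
x(k) = 2*k*(2 + k) (x(k) = (2*k)*(2 + k) = 2*k*(2 + k))
m(V, v) = 2*v*(V + v) (m(V, v) = (V + v)*(2*v) = 2*v*(V + v))
(54 + m(x(-2), 1))*158 = (54 + 2*1*(2*(-2)*(2 - 2) + 1))*158 = (54 + 2*1*(2*(-2)*0 + 1))*158 = (54 + 2*1*(0 + 1))*158 = (54 + 2*1*1)*158 = (54 + 2)*158 = 56*158 = 8848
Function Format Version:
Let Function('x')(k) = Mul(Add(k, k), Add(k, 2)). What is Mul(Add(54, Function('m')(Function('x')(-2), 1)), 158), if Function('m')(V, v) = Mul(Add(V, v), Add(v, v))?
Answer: 8848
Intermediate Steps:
Function('x')(k) = Mul(2, k, Add(2, k)) (Function('x')(k) = Mul(Mul(2, k), Add(2, k)) = Mul(2, k, Add(2, k)))
Function('m')(V, v) = Mul(2, v, Add(V, v)) (Function('m')(V, v) = Mul(Add(V, v), Mul(2, v)) = Mul(2, v, Add(V, v)))
Mul(Add(54, Function('m')(Function('x')(-2), 1)), 158) = Mul(Add(54, Mul(2, 1, Add(Mul(2, -2, Add(2, -2)), 1))), 158) = Mul(Add(54, Mul(2, 1, Add(Mul(2, -2, 0), 1))), 158) = Mul(Add(54, Mul(2, 1, Add(0, 1))), 158) = Mul(Add(54, Mul(2, 1, 1)), 158) = Mul(Add(54, 2), 158) = Mul(56, 158) = 8848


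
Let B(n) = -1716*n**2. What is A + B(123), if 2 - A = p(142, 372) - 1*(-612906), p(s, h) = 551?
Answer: -26574819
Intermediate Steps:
A = -613455 (A = 2 - (551 - 1*(-612906)) = 2 - (551 + 612906) = 2 - 1*613457 = 2 - 613457 = -613455)
A + B(123) = -613455 - 1716*123**2 = -613455 - 1716*15129 = -613455 - 25961364 = -26574819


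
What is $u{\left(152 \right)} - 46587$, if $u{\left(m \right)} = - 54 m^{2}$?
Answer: $-1294203$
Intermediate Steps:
$u{\left(152 \right)} - 46587 = - 54 \cdot 152^{2} - 46587 = \left(-54\right) 23104 - 46587 = -1247616 - 46587 = -1294203$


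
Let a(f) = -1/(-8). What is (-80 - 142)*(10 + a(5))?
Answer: -8991/4 ≈ -2247.8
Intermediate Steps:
a(f) = ⅛ (a(f) = -1*(-⅛) = ⅛)
(-80 - 142)*(10 + a(5)) = (-80 - 142)*(10 + ⅛) = -222*81/8 = -8991/4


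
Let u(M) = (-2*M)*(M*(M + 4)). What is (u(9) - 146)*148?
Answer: -333296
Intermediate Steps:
u(M) = -2*M²*(4 + M) (u(M) = (-2*M)*(M*(4 + M)) = -2*M²*(4 + M))
(u(9) - 146)*148 = (2*9²*(-4 - 1*9) - 146)*148 = (2*81*(-4 - 9) - 146)*148 = (2*81*(-13) - 146)*148 = (-2106 - 146)*148 = -2252*148 = -333296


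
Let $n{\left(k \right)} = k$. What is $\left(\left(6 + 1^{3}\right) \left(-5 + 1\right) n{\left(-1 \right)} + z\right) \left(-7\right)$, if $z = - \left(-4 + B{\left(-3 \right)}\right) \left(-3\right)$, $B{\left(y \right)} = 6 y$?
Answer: $266$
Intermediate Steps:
$z = -66$ ($z = - \left(-4 + 6 \left(-3\right)\right) \left(-3\right) = - \left(-4 - 18\right) \left(-3\right) = - \left(-22\right) \left(-3\right) = \left(-1\right) 66 = -66$)
$\left(\left(6 + 1^{3}\right) \left(-5 + 1\right) n{\left(-1 \right)} + z\right) \left(-7\right) = \left(\left(6 + 1^{3}\right) \left(-5 + 1\right) \left(-1\right) - 66\right) \left(-7\right) = \left(\left(6 + 1\right) \left(-4\right) \left(-1\right) - 66\right) \left(-7\right) = \left(7 \left(-4\right) \left(-1\right) - 66\right) \left(-7\right) = \left(\left(-28\right) \left(-1\right) - 66\right) \left(-7\right) = \left(28 - 66\right) \left(-7\right) = \left(-38\right) \left(-7\right) = 266$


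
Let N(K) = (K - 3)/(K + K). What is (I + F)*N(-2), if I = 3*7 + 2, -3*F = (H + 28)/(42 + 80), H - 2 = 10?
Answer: 20945/732 ≈ 28.613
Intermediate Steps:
H = 12 (H = 2 + 10 = 12)
N(K) = (-3 + K)/(2*K) (N(K) = (-3 + K)/((2*K)) = (-3 + K)*(1/(2*K)) = (-3 + K)/(2*K))
F = -20/183 (F = -(12 + 28)/(3*(42 + 80)) = -40/(3*122) = -1/3*20/61 = -20/183 ≈ -0.10929)
I = 23 (I = 21 + 2 = 23)
(I + F)*N(-2) = (23 - 20/183)*((1/2)*(-3 - 2)/(-2)) = 4189*((1/2)*(-1/2)*(-5))/183 = (4189/183)*(5/4) = 20945/732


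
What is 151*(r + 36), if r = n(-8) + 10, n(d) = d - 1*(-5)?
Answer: 6493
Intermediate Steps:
n(d) = 5 + d (n(d) = d + 5 = 5 + d)
r = 7 (r = (5 - 8) + 10 = -3 + 10 = 7)
151*(r + 36) = 151*(7 + 36) = 151*43 = 6493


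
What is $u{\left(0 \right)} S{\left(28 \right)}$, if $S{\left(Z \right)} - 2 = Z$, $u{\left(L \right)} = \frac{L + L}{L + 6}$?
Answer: $0$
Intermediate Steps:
$u{\left(L \right)} = \frac{2 L}{6 + L}$
$S{\left(Z \right)} = 2 + Z$
$u{\left(0 \right)} S{\left(28 \right)} = 2 \cdot 0 \frac{1}{6 + 0} \left(2 + 28\right) = 2 \cdot 0 \cdot \frac{1}{6} \cdot 30 = 0 \cdot 30 = 0$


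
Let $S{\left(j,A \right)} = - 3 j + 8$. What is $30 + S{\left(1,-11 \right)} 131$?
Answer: $685$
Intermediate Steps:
$S{\left(j,A \right)} = 8 - 3 j$
$30 + S{\left(1,-11 \right)} 131 = 30 + \left(8 - 3\right) 131 = 30 + 5 \cdot 131 = 30 + 655 = 685$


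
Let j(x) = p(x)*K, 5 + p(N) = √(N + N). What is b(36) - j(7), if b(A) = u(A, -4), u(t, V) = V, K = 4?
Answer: 16 - 4*√14 ≈ 1.0334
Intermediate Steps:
b(A) = -4
p(N) = -5 + √2*√N (p(N) = -5 + √(N + N) = -5 + √(2*N) = -5 + √2*√N)
j(x) = -20 + 4*√2*√x (j(x) = (-5 + √2*√x)*4 = -20 + 4*√2*√x)
b(36) - j(7) = -4 - (-20 + 4*√2*√7) = -4 - (-20 + 4*√14) = -4 + (20 - 4*√14) = 16 - 4*√14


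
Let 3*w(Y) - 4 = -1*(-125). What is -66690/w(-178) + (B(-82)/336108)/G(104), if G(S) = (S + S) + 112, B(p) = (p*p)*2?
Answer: -896601628517/578105760 ≈ -1550.9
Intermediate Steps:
B(p) = 2*p² (B(p) = p²*2 = 2*p²)
G(S) = 112 + 2*S (G(S) = 2*S + 112 = 112 + 2*S)
w(Y) = 43 (w(Y) = 4/3 + (-1*(-125))/3 = 4/3 + (⅓)*125 = 4/3 + 125/3 = 43)
-66690/w(-178) + (B(-82)/336108)/G(104) = -66690/43 + ((2*(-82)²)/336108)/(112 + 2*104) = -66690*1/43 + ((2*6724)*(1/336108))/(112 + 208) = -66690/43 + (13448*(1/336108))/320 = -66690/43 + (3362/84027)*(1/320) = -66690/43 + 1681/13444320 = -896601628517/578105760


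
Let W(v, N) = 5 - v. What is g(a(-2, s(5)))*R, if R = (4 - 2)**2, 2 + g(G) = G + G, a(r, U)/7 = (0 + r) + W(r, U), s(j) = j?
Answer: 272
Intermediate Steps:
a(r, U) = 35 (a(r, U) = 7*((0 + r) + (5 - r)) = 7*(r + (5 - r)) = 7*5 = 35)
g(G) = -2 + 2*G (g(G) = -2 + (G + G) = -2 + 2*G)
R = 4 (R = 2**2 = 4)
g(a(-2, s(5)))*R = (-2 + 2*35)*4 = (-2 + 70)*4 = 68*4 = 272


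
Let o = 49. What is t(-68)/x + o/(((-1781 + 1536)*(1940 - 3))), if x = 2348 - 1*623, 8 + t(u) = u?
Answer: -147557/3341325 ≈ -0.044161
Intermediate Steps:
t(u) = -8 + u
x = 1725 (x = 2348 - 623 = 1725)
t(-68)/x + o/(((-1781 + 1536)*(1940 - 3))) = (-8 - 68)/1725 + 49/(((-1781 + 1536)*(1940 - 3))) = -76*1/1725 + 49/((-245*1937)) = -76/1725 + 49/(-474565) = -76/1725 + 49*(-1/474565) = -76/1725 - 1/9685 = -147557/3341325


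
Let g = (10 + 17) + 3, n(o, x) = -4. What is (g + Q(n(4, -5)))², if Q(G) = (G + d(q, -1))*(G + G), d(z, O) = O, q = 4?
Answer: 4900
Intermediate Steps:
Q(G) = 2*G*(-1 + G) (Q(G) = (G - 1)*(G + G) = (-1 + G)*(2*G) = 2*G*(-1 + G))
g = 30 (g = 27 + 3 = 30)
(g + Q(n(4, -5)))² = (30 + 2*(-4)*(-1 - 4))² = (30 + 2*(-4)*(-5))² = (30 + 40)² = 70² = 4900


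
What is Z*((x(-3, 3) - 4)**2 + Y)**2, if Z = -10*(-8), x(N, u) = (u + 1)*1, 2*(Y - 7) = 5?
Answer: 7220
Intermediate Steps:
Y = 19/2 (Y = 7 + (1/2)*5 = 7 + 5/2 = 19/2 ≈ 9.5000)
x(N, u) = 1 + u (x(N, u) = (1 + u)*1 = 1 + u)
Z = 80
Z*((x(-3, 3) - 4)**2 + Y)**2 = 80*(((1 + 3) - 4)**2 + 19/2)**2 = 80*((4 - 4)**2 + 19/2)**2 = 80*(0**2 + 19/2)**2 = 80*(0 + 19/2)**2 = 80*(19/2)**2 = 80*(361/4) = 7220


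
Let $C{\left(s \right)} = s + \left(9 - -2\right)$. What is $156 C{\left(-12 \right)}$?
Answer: $-156$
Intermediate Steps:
$C{\left(s \right)} = 11 + s$ ($C{\left(s \right)} = s + \left(9 + 2\right) = s + 11 = 11 + s$)
$156 C{\left(-12 \right)} = 156 \left(11 - 12\right) = 156 \left(-1\right) = -156$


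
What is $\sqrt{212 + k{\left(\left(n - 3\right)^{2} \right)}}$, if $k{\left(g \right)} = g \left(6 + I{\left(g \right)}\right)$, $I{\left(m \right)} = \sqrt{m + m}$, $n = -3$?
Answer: $2 \sqrt{107 + 54 \sqrt{2}} \approx 27.083$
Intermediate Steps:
$I{\left(m \right)} = \sqrt{2} \sqrt{m}$ ($I{\left(m \right)} = \sqrt{2 m} = \sqrt{2} \sqrt{m}$)
$k{\left(g \right)} = g \left(6 + \sqrt{2} \sqrt{g}\right)$
$\sqrt{212 + k{\left(\left(n - 3\right)^{2} \right)}} = \sqrt{212 + \left(-3 - 3\right)^{2} \left(6 + \sqrt{2} \sqrt{\left(-3 - 3\right)^{2}}\right)} = \sqrt{212 + \left(-6\right)^{2} \left(6 + \sqrt{2} \sqrt{\left(-6\right)^{2}}\right)} = \sqrt{212 + 36 \left(6 + \sqrt{2} \sqrt{36}\right)} = \sqrt{212 + 36 \left(6 + \sqrt{2} \cdot 6\right)} = \sqrt{212 + 36 \left(6 + 6 \sqrt{2}\right)} = \sqrt{212 + \left(216 + 216 \sqrt{2}\right)} = \sqrt{428 + 216 \sqrt{2}}$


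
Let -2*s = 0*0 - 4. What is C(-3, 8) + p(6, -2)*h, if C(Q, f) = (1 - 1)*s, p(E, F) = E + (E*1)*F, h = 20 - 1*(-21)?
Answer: -246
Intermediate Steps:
h = 41 (h = 20 + 21 = 41)
s = 2 (s = -(0*0 - 4)/2 = -(0 - 4)/2 = -½*(-4) = 2)
p(E, F) = E + E*F
C(Q, f) = 0 (C(Q, f) = (1 - 1)*2 = 0*2 = 0)
C(-3, 8) + p(6, -2)*h = 0 + (6*(1 - 2))*41 = 0 + (6*(-1))*41 = 0 - 6*41 = 0 - 246 = -246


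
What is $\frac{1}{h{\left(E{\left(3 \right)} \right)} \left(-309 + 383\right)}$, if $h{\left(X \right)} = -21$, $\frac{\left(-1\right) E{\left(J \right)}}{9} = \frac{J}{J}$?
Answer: $- \frac{1}{1554} \approx -0.0006435$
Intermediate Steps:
$E{\left(J \right)} = -9$ ($E{\left(J \right)} = - 9 \frac{J}{J} = \left(-9\right) 1 = -9$)
$\frac{1}{h{\left(E{\left(3 \right)} \right)} \left(-309 + 383\right)} = \frac{1}{\left(-21\right) \left(-309 + 383\right)} = \frac{1}{\left(-21\right) 74} = \frac{1}{-1554} = - \frac{1}{1554}$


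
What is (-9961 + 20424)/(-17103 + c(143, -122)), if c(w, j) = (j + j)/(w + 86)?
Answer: -2396027/3916831 ≈ -0.61173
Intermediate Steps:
c(w, j) = 2*j/(86 + w) (c(w, j) = (2*j)/(86 + w) = 2*j/(86 + w))
(-9961 + 20424)/(-17103 + c(143, -122)) = (-9961 + 20424)/(-17103 + 2*(-122)/(86 + 143)) = 10463/(-17103 + 2*(-122)/229) = 10463/(-17103 + 2*(-122)*(1/229)) = 10463/(-17103 - 244/229) = 10463/(-3916831/229) = 10463*(-229/3916831) = -2396027/3916831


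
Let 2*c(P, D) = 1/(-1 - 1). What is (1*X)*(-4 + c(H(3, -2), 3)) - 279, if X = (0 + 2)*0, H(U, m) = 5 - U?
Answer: -279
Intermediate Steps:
c(P, D) = -1/4 (c(P, D) = 1/(2*(-1 - 1)) = (1/2)/(-2) = (1/2)*(-1/2) = -1/4)
X = 0 (X = 2*0 = 0)
(1*X)*(-4 + c(H(3, -2), 3)) - 279 = (1*0)*(-4 - 1/4) - 279 = 0*(-17/4) - 279 = 0 - 279 = -279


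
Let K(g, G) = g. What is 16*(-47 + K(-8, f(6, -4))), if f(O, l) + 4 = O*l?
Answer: -880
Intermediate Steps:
f(O, l) = -4 + O*l
16*(-47 + K(-8, f(6, -4))) = 16*(-47 - 8) = 16*(-55) = -880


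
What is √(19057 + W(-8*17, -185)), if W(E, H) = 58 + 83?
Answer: √19198 ≈ 138.56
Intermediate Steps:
W(E, H) = 141
√(19057 + W(-8*17, -185)) = √(19057 + 141) = √19198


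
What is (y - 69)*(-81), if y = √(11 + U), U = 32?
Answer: 5589 - 81*√43 ≈ 5057.8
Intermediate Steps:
y = √43 (y = √(11 + 32) = √43 ≈ 6.5574)
(y - 69)*(-81) = (√43 - 69)*(-81) = (-69 + √43)*(-81) = 5589 - 81*√43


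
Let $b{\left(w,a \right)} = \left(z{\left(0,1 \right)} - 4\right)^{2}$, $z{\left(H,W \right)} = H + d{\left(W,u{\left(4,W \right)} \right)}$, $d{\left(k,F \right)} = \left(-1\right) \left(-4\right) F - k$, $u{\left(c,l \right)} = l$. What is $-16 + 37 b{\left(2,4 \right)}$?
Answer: $21$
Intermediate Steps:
$d{\left(k,F \right)} = - k + 4 F$ ($d{\left(k,F \right)} = 4 F - k = - k + 4 F$)
$z{\left(H,W \right)} = H + 3 W$ ($z{\left(H,W \right)} = H + \left(- W + 4 W\right) = H + 3 W$)
$b{\left(w,a \right)} = 1$ ($b{\left(w,a \right)} = \left(\left(0 + 3 \cdot 1\right) - 4\right)^{2} = \left(\left(0 + 3\right) - 4\right)^{2} = \left(3 - 4\right)^{2} = \left(-1\right)^{2} = 1$)
$-16 + 37 b{\left(2,4 \right)} = -16 + 37 \cdot 1 = -16 + 37 = 21$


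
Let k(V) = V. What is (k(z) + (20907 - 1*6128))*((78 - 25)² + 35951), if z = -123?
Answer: 568066560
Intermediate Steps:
(k(z) + (20907 - 1*6128))*((78 - 25)² + 35951) = (-123 + (20907 - 1*6128))*((78 - 25)² + 35951) = (-123 + (20907 - 6128))*(53² + 35951) = (-123 + 14779)*(2809 + 35951) = 14656*38760 = 568066560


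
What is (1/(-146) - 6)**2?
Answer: 769129/21316 ≈ 36.082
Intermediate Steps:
(1/(-146) - 6)**2 = (-1/146 - 6)**2 = (-877/146)**2 = 769129/21316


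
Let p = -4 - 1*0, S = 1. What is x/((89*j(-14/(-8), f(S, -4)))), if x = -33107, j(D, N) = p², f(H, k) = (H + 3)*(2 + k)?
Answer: -33107/1424 ≈ -23.249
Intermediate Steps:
f(H, k) = (2 + k)*(3 + H) (f(H, k) = (3 + H)*(2 + k) = (2 + k)*(3 + H))
p = -4 (p = -4 + 0 = -4)
j(D, N) = 16 (j(D, N) = (-4)² = 16)
x/((89*j(-14/(-8), f(S, -4)))) = -33107/(89*16) = -33107/1424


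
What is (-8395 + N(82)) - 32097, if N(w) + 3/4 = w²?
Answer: -135075/4 ≈ -33769.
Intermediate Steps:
N(w) = -¾ + w²
(-8395 + N(82)) - 32097 = (-8395 + (-¾ + 82²)) - 32097 = (-8395 + (-¾ + 6724)) - 32097 = (-8395 + 26893/4) - 32097 = -6687/4 - 32097 = -135075/4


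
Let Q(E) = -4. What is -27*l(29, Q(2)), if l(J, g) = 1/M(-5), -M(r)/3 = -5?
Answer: -9/5 ≈ -1.8000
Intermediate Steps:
M(r) = 15 (M(r) = -3*(-5) = 15)
l(J, g) = 1/15
-27*l(29, Q(2)) = -27*1/15 = -9/5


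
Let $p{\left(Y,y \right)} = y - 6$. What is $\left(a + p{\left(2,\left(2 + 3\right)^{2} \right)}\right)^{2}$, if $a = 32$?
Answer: $2601$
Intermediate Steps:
$p{\left(Y,y \right)} = -6 + y$ ($p{\left(Y,y \right)} = y - 6 = -6 + y$)
$\left(a + p{\left(2,\left(2 + 3\right)^{2} \right)}\right)^{2} = \left(32 - \left(6 - \left(2 + 3\right)^{2}\right)\right)^{2} = \left(32 - \left(6 - 5^{2}\right)\right)^{2} = \left(32 + \left(-6 + 25\right)\right)^{2} = \left(32 + 19\right)^{2} = 51^{2} = 2601$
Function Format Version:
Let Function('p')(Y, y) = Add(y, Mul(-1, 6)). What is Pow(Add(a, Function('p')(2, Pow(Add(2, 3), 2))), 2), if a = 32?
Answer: 2601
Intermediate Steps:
Function('p')(Y, y) = Add(-6, y) (Function('p')(Y, y) = Add(y, -6) = Add(-6, y))
Pow(Add(a, Function('p')(2, Pow(Add(2, 3), 2))), 2) = Pow(Add(32, Add(-6, Pow(Add(2, 3), 2))), 2) = Pow(Add(32, Add(-6, Pow(5, 2))), 2) = Pow(Add(32, Add(-6, 25)), 2) = Pow(Add(32, 19), 2) = Pow(51, 2) = 2601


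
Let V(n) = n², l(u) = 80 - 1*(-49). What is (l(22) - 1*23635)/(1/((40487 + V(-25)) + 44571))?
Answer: -2014064598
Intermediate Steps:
l(u) = 129 (l(u) = 80 + 49 = 129)
(l(22) - 1*23635)/(1/((40487 + V(-25)) + 44571)) = (129 - 1*23635)/(1/((40487 + (-25)²) + 44571)) = (129 - 23635)/(1/((40487 + 625) + 44571)) = -23506/(1/(41112 + 44571)) = -23506/(1/85683) = -23506/1/85683 = -23506*85683 = -2014064598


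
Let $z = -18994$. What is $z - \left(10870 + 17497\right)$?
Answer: $-47361$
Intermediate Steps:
$z - \left(10870 + 17497\right) = -18994 - \left(10870 + 17497\right) = -18994 - 28367 = -47361$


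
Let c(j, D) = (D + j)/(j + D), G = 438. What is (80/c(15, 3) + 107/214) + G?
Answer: 1037/2 ≈ 518.50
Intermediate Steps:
c(j, D) = 1 (c(j, D) = (D + j)/(D + j) = 1)
(80/c(15, 3) + 107/214) + G = (80/1 + 107/214) + 438 = (80*1 + 107*(1/214)) + 438 = (80 + ½) + 438 = 161/2 + 438 = 1037/2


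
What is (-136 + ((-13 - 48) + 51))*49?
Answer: -7154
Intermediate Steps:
(-136 + ((-13 - 48) + 51))*49 = (-136 + (-61 + 51))*49 = (-136 - 10)*49 = -146*49 = -7154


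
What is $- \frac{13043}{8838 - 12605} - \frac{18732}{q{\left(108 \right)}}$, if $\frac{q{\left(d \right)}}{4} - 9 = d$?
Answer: $- \frac{5371610}{146913} \approx -36.563$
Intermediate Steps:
$q{\left(d \right)} = 36 + 4 d$
$- \frac{13043}{8838 - 12605} - \frac{18732}{q{\left(108 \right)}} = - \frac{13043}{8838 - 12605} - \frac{18732}{36 + 4 \cdot 108} = - \frac{13043}{-3767} - \frac{18732}{36 + 432} = \left(-13043\right) \left(- \frac{1}{3767}\right) - \frac{18732}{468} = \frac{13043}{3767} - \frac{1561}{39} = - \frac{5371610}{146913}$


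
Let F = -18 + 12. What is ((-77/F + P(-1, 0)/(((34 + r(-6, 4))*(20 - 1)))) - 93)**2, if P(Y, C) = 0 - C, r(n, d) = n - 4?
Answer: 231361/36 ≈ 6426.7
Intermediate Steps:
r(n, d) = -4 + n
P(Y, C) = -C
F = -6
((-77/F + P(-1, 0)/(((34 + r(-6, 4))*(20 - 1)))) - 93)**2 = ((-77/(-6) + (-1*0)/(((34 + (-4 - 6))*(20 - 1)))) - 93)**2 = ((-77*(-1/6) + 0/(((34 - 10)*19))) - 93)**2 = ((77/6 + 0/((24*19))) - 93)**2 = ((77/6 + 0/456) - 93)**2 = ((77/6 + 0*(1/456)) - 93)**2 = ((77/6 + 0) - 93)**2 = (77/6 - 93)**2 = (-481/6)**2 = 231361/36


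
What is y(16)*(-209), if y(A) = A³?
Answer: -856064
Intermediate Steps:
y(16)*(-209) = 16³*(-209) = 4096*(-209) = -856064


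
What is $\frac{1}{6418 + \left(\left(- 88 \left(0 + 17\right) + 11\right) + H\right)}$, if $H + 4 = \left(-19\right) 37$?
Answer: $\frac{1}{4226} \approx 0.00023663$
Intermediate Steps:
$H = -707$ ($H = -4 - 703 = -707$)
$\frac{1}{6418 + \left(\left(- 88 \left(0 + 17\right) + 11\right) + H\right)} = \frac{1}{6418 + \left(\left(- 88 \left(0 + 17\right) + 11\right) - 707\right)} = \frac{1}{6418 + \left(\left(\left(-88\right) 17 + 11\right) - 707\right)} = \frac{1}{6418 + \left(\left(-1496 + 11\right) - 707\right)} = \frac{1}{6418 - 2192} = \frac{1}{4226}$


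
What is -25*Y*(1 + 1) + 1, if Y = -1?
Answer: 51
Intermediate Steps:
-25*Y*(1 + 1) + 1 = -(-25)*(1 + 1) + 1 = -(-25)*2 + 1 = -25*(-2) + 1 = 50 + 1 = 51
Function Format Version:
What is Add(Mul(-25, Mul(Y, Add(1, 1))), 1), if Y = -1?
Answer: 51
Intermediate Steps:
Add(Mul(-25, Mul(Y, Add(1, 1))), 1) = Add(Mul(-25, Mul(-1, Add(1, 1))), 1) = Add(Mul(-25, Mul(-1, 2)), 1) = Add(Mul(-25, -2), 1) = Add(50, 1) = 51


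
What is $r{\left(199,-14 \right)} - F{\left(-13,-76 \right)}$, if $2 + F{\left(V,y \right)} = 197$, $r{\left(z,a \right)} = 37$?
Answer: $-158$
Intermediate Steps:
$F{\left(V,y \right)} = 195$ ($F{\left(V,y \right)} = -2 + 197 = 195$)
$r{\left(199,-14 \right)} - F{\left(-13,-76 \right)} = 37 - 195 = -158$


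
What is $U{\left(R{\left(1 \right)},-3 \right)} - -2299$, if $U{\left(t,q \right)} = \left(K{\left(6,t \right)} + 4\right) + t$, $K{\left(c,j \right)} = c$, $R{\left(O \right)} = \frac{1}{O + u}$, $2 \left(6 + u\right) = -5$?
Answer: $\frac{34633}{15} \approx 2308.9$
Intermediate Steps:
$u = - \frac{17}{2}$ ($u = -6 + \frac{1}{2} \left(-5\right) = -6 - \frac{5}{2} = - \frac{17}{2} \approx -8.5$)
$R{\left(O \right)} = \frac{1}{- \frac{17}{2} + O}$ ($R{\left(O \right)} = \frac{1}{O - \frac{17}{2}} = \frac{1}{- \frac{17}{2} + O}$)
$U{\left(t,q \right)} = 10 + t$ ($U{\left(t,q \right)} = \left(6 + 4\right) + t = 10 + t$)
$U{\left(R{\left(1 \right)},-3 \right)} - -2299 = \left(10 + \frac{2}{-17 + 2 \cdot 1}\right) - -2299 = \left(10 + \frac{2}{-17 + 2}\right) + 2299 = \left(10 + \frac{2}{-15}\right) + 2299 = \left(10 + 2 \left(- \frac{1}{15}\right)\right) + 2299 = \left(10 - \frac{2}{15}\right) + 2299 = \frac{148}{15} + 2299 = \frac{34633}{15}$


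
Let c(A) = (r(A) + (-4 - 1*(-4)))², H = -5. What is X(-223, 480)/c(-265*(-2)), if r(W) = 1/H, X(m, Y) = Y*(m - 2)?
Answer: -2700000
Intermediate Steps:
X(m, Y) = Y*(-2 + m)
r(W) = -⅕ (r(W) = 1/(-5) = -⅕)
c(A) = 1/25 (c(A) = (-⅕ + (-4 - 1*(-4)))² = (-⅕ + (-4 + 4))² = (-⅕ + 0)² = (-⅕)² = 1/25)
X(-223, 480)/c(-265*(-2)) = (480*(-2 - 223))/(1/25) = (480*(-225))*25 = -108000*25 = -2700000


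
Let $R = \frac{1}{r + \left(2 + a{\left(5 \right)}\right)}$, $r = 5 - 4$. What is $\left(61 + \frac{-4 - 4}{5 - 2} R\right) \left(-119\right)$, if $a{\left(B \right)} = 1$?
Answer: $- \frac{21539}{3} \approx -7179.7$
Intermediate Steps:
$r = 1$
$R = \frac{1}{4}$ ($R = \frac{1}{1 + \left(2 + 1\right)} = \frac{1}{1 + 3} = \frac{1}{4} \approx 0.25$)
$\left(61 + \frac{-4 - 4}{5 - 2} R\right) \left(-119\right) = \left(61 + \frac{-4 - 4}{5 - 2} \cdot \frac{1}{4}\right) \left(-119\right) = \left(61 + - \frac{8}{3} \cdot \frac{1}{4}\right) \left(-119\right) = \left(61 + \left(-8\right) \frac{1}{3} \cdot \frac{1}{4}\right) \left(-119\right) = \left(61 - \frac{2}{3}\right) \left(-119\right) = \frac{181}{3} \left(-119\right) = - \frac{21539}{3}$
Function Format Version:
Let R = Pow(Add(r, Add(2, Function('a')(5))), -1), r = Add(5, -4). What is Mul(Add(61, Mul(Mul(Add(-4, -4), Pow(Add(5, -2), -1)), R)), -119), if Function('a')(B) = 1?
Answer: Rational(-21539, 3) ≈ -7179.7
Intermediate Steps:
r = 1
R = Rational(1, 4) (R = Pow(Add(1, Add(2, 1)), -1) = Pow(Add(1, 3), -1) = Pow(4, -1) = Rational(1, 4) ≈ 0.25000)
Mul(Add(61, Mul(Mul(Add(-4, -4), Pow(Add(5, -2), -1)), R)), -119) = Mul(Add(61, Mul(Mul(Add(-4, -4), Pow(Add(5, -2), -1)), Rational(1, 4))), -119) = Mul(Add(61, Mul(Mul(-8, Pow(3, -1)), Rational(1, 4))), -119) = Mul(Add(61, Mul(Mul(-8, Rational(1, 3)), Rational(1, 4))), -119) = Mul(Add(61, Mul(Rational(-8, 3), Rational(1, 4))), -119) = Mul(Add(61, Rational(-2, 3)), -119) = Mul(Rational(181, 3), -119) = Rational(-21539, 3)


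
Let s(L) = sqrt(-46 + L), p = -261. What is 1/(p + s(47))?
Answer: -1/260 ≈ -0.0038462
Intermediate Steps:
1/(p + s(47)) = 1/(-261 + sqrt(-46 + 47)) = 1/(-261 + sqrt(1)) = 1/(-261 + 1) = 1/(-260) = -1/260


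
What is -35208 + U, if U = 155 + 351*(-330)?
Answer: -150883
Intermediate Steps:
U = -115675 (U = 155 - 115830 = -115675)
-35208 + U = -35208 - 115675 = -150883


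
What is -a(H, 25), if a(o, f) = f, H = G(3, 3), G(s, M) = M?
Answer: -25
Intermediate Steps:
H = 3
-a(H, 25) = -1*25 = -25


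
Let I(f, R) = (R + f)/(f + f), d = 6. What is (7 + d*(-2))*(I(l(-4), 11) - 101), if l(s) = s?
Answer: 4075/8 ≈ 509.38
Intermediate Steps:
I(f, R) = (R + f)/(2*f) (I(f, R) = (R + f)/((2*f)) = (R + f)*(1/(2*f)) = (R + f)/(2*f))
(7 + d*(-2))*(I(l(-4), 11) - 101) = (7 + 6*(-2))*((½)*(11 - 4)/(-4) - 101) = (7 - 12)*((½)*(-¼)*7 - 101) = -5*(-7/8 - 101) = -5*(-815/8) = 4075/8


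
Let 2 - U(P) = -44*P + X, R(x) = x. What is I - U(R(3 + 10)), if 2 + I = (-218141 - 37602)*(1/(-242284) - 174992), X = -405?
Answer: 10842930540179043/242284 ≈ 4.4753e+10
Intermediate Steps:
U(P) = 407 + 44*P (U(P) = 2 - (-44*P - 405) = 2 - (-405 - 44*P) = 2 + (405 + 44*P) = 407 + 44*P)
I = 10842930777375079/242284 (I = -2 + (-218141 - 37602)*(1/(-242284) - 174992) = -2 - 255743*(-1/242284 - 174992) = -2 - 255743*(-42397761729/242284) = -2 + 10842930777859647/242284 = 10842930777375079/242284 ≈ 4.4753e+10)
I - U(R(3 + 10)) = 10842930777375079/242284 - (407 + 44*(3 + 10)) = 10842930777375079/242284 - (407 + 44*13) = 10842930777375079/242284 - (407 + 572) = 10842930777375079/242284 - 1*979 = 10842930777375079/242284 - 979 = 10842930540179043/242284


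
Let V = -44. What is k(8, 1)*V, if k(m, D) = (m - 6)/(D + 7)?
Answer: -11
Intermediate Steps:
k(m, D) = (-6 + m)/(7 + D)
k(8, 1)*V = ((-6 + 8)/(7 + 1))*(-44) = (2/8)*(-44) = ((⅛)*2)*(-44) = (¼)*(-44) = -11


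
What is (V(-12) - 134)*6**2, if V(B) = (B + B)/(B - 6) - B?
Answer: -4344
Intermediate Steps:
V(B) = -B + 2*B/(-6 + B) (V(B) = (2*B)/(-6 + B) - B = 2*B/(-6 + B) - B = -B + 2*B/(-6 + B))
(V(-12) - 134)*6**2 = (-12*(8 - 1*(-12))/(-6 - 12) - 134)*6**2 = (-12*(8 + 12)/(-18) - 134)*36 = (-12*(-1/18)*20 - 134)*36 = (40/3 - 134)*36 = -362/3*36 = -4344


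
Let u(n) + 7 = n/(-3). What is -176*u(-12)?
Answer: 528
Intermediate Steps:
u(n) = -7 - n/3 (u(n) = -7 + n/(-3) = -7 + n*(-⅓) = -7 - n/3)
-176*u(-12) = -176*(-7 - ⅓*(-12)) = -176*(-7 + 4) = -176*(-3) = 528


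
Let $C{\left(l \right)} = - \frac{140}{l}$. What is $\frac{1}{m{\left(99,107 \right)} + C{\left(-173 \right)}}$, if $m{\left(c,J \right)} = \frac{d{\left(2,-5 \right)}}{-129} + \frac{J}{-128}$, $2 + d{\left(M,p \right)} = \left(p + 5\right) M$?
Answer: $- \frac{2856576}{31951} \approx -89.405$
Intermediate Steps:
$d{\left(M,p \right)} = -2 + M \left(5 + p\right)$ ($d{\left(M,p \right)} = -2 + \left(p + 5\right) M = -2 + \left(5 + p\right) M = -2 + M \left(5 + p\right)$)
$m{\left(c,J \right)} = \frac{2}{129} - \frac{J}{128}$ ($m{\left(c,J \right)} = \frac{-2 + 5 \cdot 2 + 2 \left(-5\right)}{-129} + \frac{J}{-128} = \left(-2 + 10 - 10\right) \left(- \frac{1}{129}\right) + J \left(- \frac{1}{128}\right) = \left(-2\right) \left(- \frac{1}{129}\right) - \frac{J}{128} = \frac{2}{129} - \frac{J}{128}$)
$\frac{1}{m{\left(99,107 \right)} + C{\left(-173 \right)}} = \frac{1}{\left(\frac{2}{129} - \frac{107}{128}\right) - \frac{140}{-173}} = \frac{1}{\left(\frac{2}{129} - \frac{107}{128}\right) - - \frac{140}{173}} = \frac{1}{- \frac{13547}{16512} + \frac{140}{173}} = \frac{1}{- \frac{31951}{2856576}} = - \frac{2856576}{31951}$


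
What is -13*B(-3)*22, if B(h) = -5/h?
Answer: -1430/3 ≈ -476.67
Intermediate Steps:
-13*B(-3)*22 = -(-65)/(-3)*22 = -(-65)*(-1)/3*22 = -13*5/3*22 = -65/3*22 = -1430/3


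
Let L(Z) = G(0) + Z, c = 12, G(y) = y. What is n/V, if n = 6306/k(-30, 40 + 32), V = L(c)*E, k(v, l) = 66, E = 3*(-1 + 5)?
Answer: 1051/1584 ≈ 0.66351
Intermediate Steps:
L(Z) = Z (L(Z) = 0 + Z = Z)
E = 12 (E = 3*4 = 12)
V = 144 (V = 12*12 = 144)
n = 1051/11 (n = 6306/66 = 6306*(1/66) = 1051/11 ≈ 95.545)
n/V = (1051/11)/144 = (1051/11)*(1/144) = 1051/1584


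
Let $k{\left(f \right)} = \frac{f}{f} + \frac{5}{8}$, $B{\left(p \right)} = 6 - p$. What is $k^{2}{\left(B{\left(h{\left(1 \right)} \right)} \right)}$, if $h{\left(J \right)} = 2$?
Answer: $\frac{169}{64} \approx 2.6406$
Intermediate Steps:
$k{\left(f \right)} = \frac{13}{8}$ ($k{\left(f \right)} = 1 + 5 \cdot \frac{1}{8} = 1 + \frac{5}{8} = \frac{13}{8}$)
$k^{2}{\left(B{\left(h{\left(1 \right)} \right)} \right)} = \left(\frac{13}{8}\right)^{2} = \frac{169}{64}$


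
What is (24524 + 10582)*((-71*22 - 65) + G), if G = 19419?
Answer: 624605952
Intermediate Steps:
(24524 + 10582)*((-71*22 - 65) + G) = (24524 + 10582)*((-71*22 - 65) + 19419) = 35106*((-1562 - 65) + 19419) = 35106*(-1627 + 19419) = 35106*17792 = 624605952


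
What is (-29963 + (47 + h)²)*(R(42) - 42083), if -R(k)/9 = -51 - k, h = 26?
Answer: 1016053964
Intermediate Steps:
R(k) = 459 + 9*k (R(k) = -9*(-51 - k) = 459 + 9*k)
(-29963 + (47 + h)²)*(R(42) - 42083) = (-29963 + (47 + 26)²)*((459 + 9*42) - 42083) = (-29963 + 73²)*((459 + 378) - 42083) = (-29963 + 5329)*(837 - 42083) = -24634*(-41246) = 1016053964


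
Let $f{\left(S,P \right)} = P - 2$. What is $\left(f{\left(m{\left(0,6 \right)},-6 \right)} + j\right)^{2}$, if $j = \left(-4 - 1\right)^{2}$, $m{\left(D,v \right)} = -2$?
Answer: $289$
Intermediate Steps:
$f{\left(S,P \right)} = -2 + P$
$j = 25$ ($j = \left(-5\right)^{2} = 25$)
$\left(f{\left(m{\left(0,6 \right)},-6 \right)} + j\right)^{2} = \left(\left(-2 - 6\right) + 25\right)^{2} = \left(-8 + 25\right)^{2} = 17^{2} = 289$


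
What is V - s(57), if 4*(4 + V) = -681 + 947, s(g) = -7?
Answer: 139/2 ≈ 69.500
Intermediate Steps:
V = 125/2 (V = -4 + (-681 + 947)/4 = -4 + (¼)*266 = -4 + 133/2 = 125/2 ≈ 62.500)
V - s(57) = 125/2 - 1*(-7) = 125/2 + 7 = 139/2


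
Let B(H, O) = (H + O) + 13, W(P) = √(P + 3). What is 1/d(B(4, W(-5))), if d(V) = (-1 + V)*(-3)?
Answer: I/(3*(√2 - 16*I)) ≈ -0.020672 + 0.0018271*I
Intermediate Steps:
W(P) = √(3 + P)
B(H, O) = 13 + H + O
d(V) = 3 - 3*V
1/d(B(4, W(-5))) = 1/(3 - 3*(13 + 4 + √(3 - 5))) = 1/(3 - 3*(13 + 4 + √(-2))) = 1/(3 - 3*(13 + 4 + I*√2)) = 1/(3 - 3*(17 + I*√2)) = 1/(3 + (-51 - 3*I*√2)) = 1/(-48 - 3*I*√2)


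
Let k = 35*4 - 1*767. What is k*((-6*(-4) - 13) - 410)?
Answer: 250173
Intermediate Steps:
k = -627 (k = 140 - 767 = -627)
k*((-6*(-4) - 13) - 410) = -627*((-6*(-4) - 13) - 410) = -627*((24 - 13) - 410) = -627*(11 - 410) = -627*(-399) = 250173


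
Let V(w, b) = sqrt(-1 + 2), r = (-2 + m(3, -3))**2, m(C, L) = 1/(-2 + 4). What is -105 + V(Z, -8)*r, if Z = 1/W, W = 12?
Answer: -411/4 ≈ -102.75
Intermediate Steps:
m(C, L) = 1/2
Z = 1/12 ≈ 0.083333
r = 9/4 (r = (-2 + 1/2)**2 = (-3/2)**2 = 9/4 ≈ 2.2500)
V(w, b) = 1 (V(w, b) = sqrt(1) = 1)
-105 + V(Z, -8)*r = -105 + 1*(9/4) = -105 + 9/4 = -411/4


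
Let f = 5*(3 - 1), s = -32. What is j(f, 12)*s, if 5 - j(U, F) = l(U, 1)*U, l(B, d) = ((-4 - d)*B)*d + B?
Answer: -12960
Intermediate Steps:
l(B, d) = B + B*d*(-4 - d) (l(B, d) = (B*(-4 - d))*d + B = B*d*(-4 - d) + B = B + B*d*(-4 - d))
f = 10 (f = 5*2 = 10)
j(U, F) = 5 + 4*U² (j(U, F) = 5 - U*(1 - 1*1² - 4*1)*U = 5 - U*(1 - 1*1 - 4)*U = 5 - U*(1 - 1 - 4)*U = 5 - U*(-4)*U = 5 - (-4*U)*U = 5 - (-4)*U² = 5 + 4*U²)
j(f, 12)*s = (5 + 4*10²)*(-32) = (5 + 4*100)*(-32) = (5 + 400)*(-32) = 405*(-32) = -12960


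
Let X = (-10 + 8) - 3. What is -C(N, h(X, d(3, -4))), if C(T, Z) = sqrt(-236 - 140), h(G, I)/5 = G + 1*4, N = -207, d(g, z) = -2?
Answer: -2*I*sqrt(94) ≈ -19.391*I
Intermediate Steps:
X = -5 (X = -2 - 3 = -5)
h(G, I) = 20 + 5*G (h(G, I) = 5*(G + 1*4) = 5*(G + 4) = 5*(4 + G) = 20 + 5*G)
C(T, Z) = 2*I*sqrt(94) (C(T, Z) = sqrt(-376) = 2*I*sqrt(94))
-C(N, h(X, d(3, -4))) = -2*I*sqrt(94)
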